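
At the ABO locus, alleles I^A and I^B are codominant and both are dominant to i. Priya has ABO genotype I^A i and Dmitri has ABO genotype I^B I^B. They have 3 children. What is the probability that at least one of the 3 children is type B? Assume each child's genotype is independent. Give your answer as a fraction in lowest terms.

7/8

ABO cross I^A i × I^B I^B → 1/2 B, 1/2 AB.
So P(type B) = 1/2 per child.
P(none) = (1/2)^3 = 1/8; P(at least one) = 1 − 1/8 = 7/8.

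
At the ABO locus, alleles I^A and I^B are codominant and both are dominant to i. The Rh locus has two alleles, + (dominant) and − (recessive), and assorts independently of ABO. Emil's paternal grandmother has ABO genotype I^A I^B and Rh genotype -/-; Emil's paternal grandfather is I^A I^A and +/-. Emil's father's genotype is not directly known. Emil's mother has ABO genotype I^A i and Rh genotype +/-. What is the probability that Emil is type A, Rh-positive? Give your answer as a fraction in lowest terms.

Emil's father's ABO genotype from I^A I^B × I^A I^A: 1/2 I^A I^A, 1/2 I^A I^B.
Crossing each possibility with the mother I^A i and summing P(type A): 1/2·1 + 1/2·1/2 = 3/4.
Similarly for Rh via the father's Rh distribution: P(Rh+) = 5/8.
Independent loci: 3/4 × 5/8 = 15/32.

15/32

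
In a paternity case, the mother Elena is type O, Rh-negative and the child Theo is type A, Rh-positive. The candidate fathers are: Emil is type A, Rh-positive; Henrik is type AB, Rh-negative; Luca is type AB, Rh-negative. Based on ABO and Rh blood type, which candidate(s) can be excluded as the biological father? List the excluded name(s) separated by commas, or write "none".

Henrik, Luca

A candidate is excluded only if no genotype consistent with his phenotype could produce a type A, Rh-positive child with a type O, Rh-negative mother.
Henrik (type AB, Rh-): no genotype consistent with that phenotype can produce a type-A Rh+ child with a type-O mother.
Luca (type AB, Rh-): no genotype consistent with that phenotype can produce a type-A Rh+ child with a type-O mother.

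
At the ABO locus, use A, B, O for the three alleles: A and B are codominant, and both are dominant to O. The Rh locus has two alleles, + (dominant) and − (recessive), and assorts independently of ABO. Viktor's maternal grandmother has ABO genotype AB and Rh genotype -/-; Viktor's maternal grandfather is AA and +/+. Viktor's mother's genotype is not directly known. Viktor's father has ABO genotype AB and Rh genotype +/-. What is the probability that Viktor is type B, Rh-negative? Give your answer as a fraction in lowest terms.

1/32

Viktor's mother's ABO genotype from AB × AA: 1/2 AA, 1/2 AB.
Crossing each possibility with the father AB and summing P(type B): 1/2·0 + 1/2·1/4 = 1/8.
Similarly for Rh via the mother's Rh distribution: P(Rh-) = 1/4.
Independent loci: 1/8 × 1/4 = 1/32.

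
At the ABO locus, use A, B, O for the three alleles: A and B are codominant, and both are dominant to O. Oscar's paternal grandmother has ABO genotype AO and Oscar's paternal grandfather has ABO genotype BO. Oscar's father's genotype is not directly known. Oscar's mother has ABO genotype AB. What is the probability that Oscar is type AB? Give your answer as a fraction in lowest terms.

1/4

Oscar's father's ABO genotype from AO × BO: 1/4 AB, 1/4 AO, 1/4 BO, 1/4 OO.
Crossing each possibility with the mother AB and summing P(type AB): 1/4·1/2 + 1/4·1/4 + 1/4·1/4 + 1/4·0 = 1/4.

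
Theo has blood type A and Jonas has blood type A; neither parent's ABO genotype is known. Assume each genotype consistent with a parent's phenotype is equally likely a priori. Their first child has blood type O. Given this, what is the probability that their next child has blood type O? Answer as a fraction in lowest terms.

Possible genotypes: Theo ∈ {AA, AO}; Jonas ∈ {AA, AO}.
Weight each parental genotype pair by prior × P(type-O child):
  AO × AO: posterior weight 1; P(next child type O) = 1/4.
Weighted sum = 1/4.

1/4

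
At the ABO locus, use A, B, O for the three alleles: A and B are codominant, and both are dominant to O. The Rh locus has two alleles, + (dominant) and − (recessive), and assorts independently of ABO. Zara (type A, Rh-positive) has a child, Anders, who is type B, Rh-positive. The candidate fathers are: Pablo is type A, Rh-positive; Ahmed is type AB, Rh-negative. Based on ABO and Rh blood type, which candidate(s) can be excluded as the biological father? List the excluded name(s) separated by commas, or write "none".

A candidate is excluded only if no genotype consistent with his phenotype could produce a type B, Rh-positive child with a type A, Rh-positive mother.
Pablo (type A, Rh+): no genotype consistent with that phenotype can produce a type-B Rh+ child with a type-A mother.

Pablo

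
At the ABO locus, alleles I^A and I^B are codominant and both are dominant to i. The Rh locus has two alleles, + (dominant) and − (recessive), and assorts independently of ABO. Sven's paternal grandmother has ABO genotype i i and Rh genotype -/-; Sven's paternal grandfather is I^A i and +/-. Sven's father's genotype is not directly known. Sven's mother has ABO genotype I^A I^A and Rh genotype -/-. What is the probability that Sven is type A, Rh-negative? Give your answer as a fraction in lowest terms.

3/4

Sven's father's ABO genotype from i i × I^A i: 1/2 I^A i, 1/2 i i.
Crossing each possibility with the mother I^A I^A and summing P(type A): 1/2·1 + 1/2·1 = 1.
Similarly for Rh via the father's Rh distribution: P(Rh-) = 3/4.
Independent loci: 1 × 3/4 = 3/4.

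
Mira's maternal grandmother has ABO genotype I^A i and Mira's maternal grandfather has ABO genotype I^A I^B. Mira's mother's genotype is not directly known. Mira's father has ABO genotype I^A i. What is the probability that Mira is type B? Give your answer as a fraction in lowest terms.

Mira's mother's ABO genotype from I^A i × I^A I^B: 1/4 I^A I^A, 1/4 I^A I^B, 1/4 I^A i, 1/4 I^B i.
Crossing each possibility with the father I^A i and summing P(type B): 1/4·0 + 1/4·1/4 + 1/4·0 + 1/4·1/4 = 1/8.

1/8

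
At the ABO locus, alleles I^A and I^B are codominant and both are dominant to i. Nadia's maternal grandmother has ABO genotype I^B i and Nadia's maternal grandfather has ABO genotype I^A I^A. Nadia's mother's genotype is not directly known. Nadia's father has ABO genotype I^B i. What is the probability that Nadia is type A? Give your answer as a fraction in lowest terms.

1/4

Nadia's mother's ABO genotype from I^B i × I^A I^A: 1/2 I^A I^B, 1/2 I^A i.
Crossing each possibility with the father I^B i and summing P(type A): 1/2·1/4 + 1/2·1/4 = 1/4.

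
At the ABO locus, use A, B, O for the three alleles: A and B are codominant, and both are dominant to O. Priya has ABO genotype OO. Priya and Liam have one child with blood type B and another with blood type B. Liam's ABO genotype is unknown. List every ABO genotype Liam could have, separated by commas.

AB, BB, BO

For each candidate genotype of Liam, check whether crossing it with OO can produce every observed child phenotype.
  AA → possible child types {A} ✗
  AB → possible child types {A, B} ✓
  AO → possible child types {O, A} ✗
  BB → possible child types {B} ✓
  BO → possible child types {O, B} ✓
  OO → possible child types {O} ✗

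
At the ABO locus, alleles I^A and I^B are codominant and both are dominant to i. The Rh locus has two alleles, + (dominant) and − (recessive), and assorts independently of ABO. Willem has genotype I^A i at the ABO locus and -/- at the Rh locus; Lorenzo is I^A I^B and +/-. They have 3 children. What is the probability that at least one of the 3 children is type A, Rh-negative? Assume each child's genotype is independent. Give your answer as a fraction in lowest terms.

ABO cross I^A i × I^A I^B → 1/2 A, 1/4 B, 1/4 AB.
Rh cross -/- × +/- → 1/2 Rh+, 1/2 Rh-; so P(type A, Rh-negative) = 1/2 × 1/2 = 1/4 per child.
P(none) = (3/4)^3 = 27/64; P(at least one) = 1 − 27/64 = 37/64.

37/64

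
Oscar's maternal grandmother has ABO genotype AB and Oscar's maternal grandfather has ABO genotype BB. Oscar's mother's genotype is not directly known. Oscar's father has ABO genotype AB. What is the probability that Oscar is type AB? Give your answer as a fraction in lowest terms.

Oscar's mother's ABO genotype from AB × BB: 1/2 AB, 1/2 BB.
Crossing each possibility with the father AB and summing P(type AB): 1/2·1/2 + 1/2·1/2 = 1/2.

1/2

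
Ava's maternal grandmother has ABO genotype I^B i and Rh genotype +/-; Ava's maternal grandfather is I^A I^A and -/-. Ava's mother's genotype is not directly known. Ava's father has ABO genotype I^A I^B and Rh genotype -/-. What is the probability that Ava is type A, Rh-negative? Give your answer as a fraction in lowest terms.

9/32

Ava's mother's ABO genotype from I^B i × I^A I^A: 1/2 I^A I^B, 1/2 I^A i.
Crossing each possibility with the father I^A I^B and summing P(type A): 1/2·1/4 + 1/2·1/2 = 3/8.
Similarly for Rh via the mother's Rh distribution: P(Rh-) = 3/4.
Independent loci: 3/8 × 3/4 = 9/32.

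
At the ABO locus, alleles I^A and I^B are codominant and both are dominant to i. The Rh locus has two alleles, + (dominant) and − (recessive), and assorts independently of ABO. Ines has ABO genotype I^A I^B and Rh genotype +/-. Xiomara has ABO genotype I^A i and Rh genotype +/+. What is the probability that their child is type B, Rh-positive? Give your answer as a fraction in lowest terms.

ABO cross I^A I^B × I^A i → offspring phenotypes: 1/2 A, 1/4 B, 1/4 AB.
Rh cross +/- × +/+ → 1 Rh+.
Independent loci: P(type B, Rh-positive) = 1/4 × 1 = 1/4.

1/4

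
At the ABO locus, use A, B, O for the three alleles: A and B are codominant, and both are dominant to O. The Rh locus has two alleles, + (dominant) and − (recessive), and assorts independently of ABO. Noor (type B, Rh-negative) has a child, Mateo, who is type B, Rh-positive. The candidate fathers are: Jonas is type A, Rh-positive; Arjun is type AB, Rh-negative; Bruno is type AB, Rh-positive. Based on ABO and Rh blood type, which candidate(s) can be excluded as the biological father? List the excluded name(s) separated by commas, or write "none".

Arjun

A candidate is excluded only if no genotype consistent with his phenotype could produce a type B, Rh-positive child with a type B, Rh-negative mother.
Arjun (type AB, Rh-): no genotype consistent with that phenotype can produce a type-B Rh+ child with a type-B mother.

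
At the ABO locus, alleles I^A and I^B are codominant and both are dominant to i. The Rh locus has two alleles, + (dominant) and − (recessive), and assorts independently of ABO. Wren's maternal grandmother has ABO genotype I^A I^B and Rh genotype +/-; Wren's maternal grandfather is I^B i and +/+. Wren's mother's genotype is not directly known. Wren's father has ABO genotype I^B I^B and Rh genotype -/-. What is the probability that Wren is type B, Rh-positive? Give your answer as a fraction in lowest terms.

Wren's mother's ABO genotype from I^A I^B × I^B i: 1/4 I^A I^B, 1/4 I^A i, 1/4 I^B I^B, 1/4 I^B i.
Crossing each possibility with the father I^B I^B and summing P(type B): 1/4·1/2 + 1/4·1/2 + 1/4·1 + 1/4·1 = 3/4.
Similarly for Rh via the mother's Rh distribution: P(Rh+) = 3/4.
Independent loci: 3/4 × 3/4 = 9/16.

9/16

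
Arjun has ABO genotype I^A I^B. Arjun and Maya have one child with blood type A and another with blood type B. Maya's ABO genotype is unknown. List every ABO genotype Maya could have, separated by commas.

I^A I^B, I^A i, I^B i, i i

For each candidate genotype of Maya, check whether crossing it with I^A I^B can produce every observed child phenotype.
  I^A I^A → possible child types {A, AB} ✗
  I^A I^B → possible child types {A, B, AB} ✓
  I^A i → possible child types {A, B, AB} ✓
  I^B I^B → possible child types {B, AB} ✗
  I^B i → possible child types {A, B, AB} ✓
  i i → possible child types {A, B} ✓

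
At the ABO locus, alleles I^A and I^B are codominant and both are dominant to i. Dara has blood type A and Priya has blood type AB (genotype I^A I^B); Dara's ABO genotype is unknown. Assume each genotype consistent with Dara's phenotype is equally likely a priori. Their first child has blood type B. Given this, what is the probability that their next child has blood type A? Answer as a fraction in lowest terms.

Possible genotypes: Dara ∈ {I^A I^A, I^A i}; Priya ∈ {I^A I^B}.
Weight each parental genotype pair by prior × P(type-B child):
  I^A i × I^A I^B: posterior weight 1; P(next child type A) = 1/2.
Weighted sum = 1/2.

1/2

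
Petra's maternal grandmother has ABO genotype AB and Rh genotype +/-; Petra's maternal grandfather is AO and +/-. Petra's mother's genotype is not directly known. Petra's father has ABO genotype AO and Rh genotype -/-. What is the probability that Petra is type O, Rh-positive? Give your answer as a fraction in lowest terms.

Petra's mother's ABO genotype from AB × AO: 1/4 AA, 1/4 AB, 1/4 AO, 1/4 BO.
Crossing each possibility with the father AO and summing P(type O): 1/4·0 + 1/4·0 + 1/4·1/4 + 1/4·1/4 = 1/8.
Similarly for Rh via the mother's Rh distribution: P(Rh+) = 1/2.
Independent loci: 1/8 × 1/2 = 1/16.

1/16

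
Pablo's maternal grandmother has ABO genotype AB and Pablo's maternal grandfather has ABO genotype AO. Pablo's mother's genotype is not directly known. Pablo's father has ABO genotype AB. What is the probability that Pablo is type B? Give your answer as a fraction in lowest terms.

Pablo's mother's ABO genotype from AB × AO: 1/4 AA, 1/4 AB, 1/4 AO, 1/4 BO.
Crossing each possibility with the father AB and summing P(type B): 1/4·0 + 1/4·1/4 + 1/4·1/4 + 1/4·1/2 = 1/4.

1/4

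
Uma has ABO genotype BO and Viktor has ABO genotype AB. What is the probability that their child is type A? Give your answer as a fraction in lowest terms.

ABO cross BO × AB → offspring phenotypes: 1/4 A, 1/2 B, 1/4 AB.
So P(type A) = 1/4.

1/4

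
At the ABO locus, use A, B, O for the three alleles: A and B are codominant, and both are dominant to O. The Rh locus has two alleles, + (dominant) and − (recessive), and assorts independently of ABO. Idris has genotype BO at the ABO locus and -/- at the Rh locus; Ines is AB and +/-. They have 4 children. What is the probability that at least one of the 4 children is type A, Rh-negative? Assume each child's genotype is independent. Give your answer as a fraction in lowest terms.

ABO cross BO × AB → 1/4 A, 1/2 B, 1/4 AB.
Rh cross -/- × +/- → 1/2 Rh+, 1/2 Rh-; so P(type A, Rh-negative) = 1/4 × 1/2 = 1/8 per child.
P(none) = (7/8)^4 = 2401/4096; P(at least one) = 1 − 2401/4096 = 1695/4096.

1695/4096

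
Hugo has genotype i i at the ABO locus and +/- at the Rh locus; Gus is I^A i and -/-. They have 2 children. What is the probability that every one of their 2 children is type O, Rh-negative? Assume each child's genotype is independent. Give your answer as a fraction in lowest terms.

1/16

ABO cross i i × I^A i → 1/2 O, 1/2 A.
Rh cross +/- × -/- → 1/2 Rh+, 1/2 Rh-; so P(type O, Rh-negative) = 1/2 × 1/2 = 1/4 per child.
All 2 independent: (1/4)^2 = 1/16.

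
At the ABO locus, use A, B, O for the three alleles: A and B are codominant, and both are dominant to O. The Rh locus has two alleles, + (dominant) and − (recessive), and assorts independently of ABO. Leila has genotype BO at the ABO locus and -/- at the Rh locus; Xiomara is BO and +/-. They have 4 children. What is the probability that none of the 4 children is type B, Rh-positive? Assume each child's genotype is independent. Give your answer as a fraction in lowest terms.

ABO cross BO × BO → 1/4 O, 3/4 B.
Rh cross -/- × +/- → 1/2 Rh+, 1/2 Rh-; so P(type B, Rh-positive) = 3/4 × 1/2 = 3/8 per child.
P(not type B, Rh-positive) = 5/8 for one child; (5/8)^4 = 625/4096.

625/4096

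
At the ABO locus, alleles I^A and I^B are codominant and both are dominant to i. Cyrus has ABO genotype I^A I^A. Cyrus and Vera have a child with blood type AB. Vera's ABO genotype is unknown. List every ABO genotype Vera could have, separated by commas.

For each candidate genotype of Vera, check whether crossing it with I^A I^A can produce every observed child phenotype.
  I^A I^A → possible child types {A} ✗
  I^A I^B → possible child types {A, AB} ✓
  I^A i → possible child types {A} ✗
  I^B I^B → possible child types {AB} ✓
  I^B i → possible child types {A, AB} ✓
  i i → possible child types {A} ✗

I^A I^B, I^B I^B, I^B i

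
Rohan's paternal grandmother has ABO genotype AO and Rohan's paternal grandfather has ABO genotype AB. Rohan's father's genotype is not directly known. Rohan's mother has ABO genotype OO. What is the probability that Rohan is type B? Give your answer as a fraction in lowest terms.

1/4

Rohan's father's ABO genotype from AO × AB: 1/4 AA, 1/4 AB, 1/4 AO, 1/4 BO.
Crossing each possibility with the mother OO and summing P(type B): 1/4·0 + 1/4·1/2 + 1/4·0 + 1/4·1/2 = 1/4.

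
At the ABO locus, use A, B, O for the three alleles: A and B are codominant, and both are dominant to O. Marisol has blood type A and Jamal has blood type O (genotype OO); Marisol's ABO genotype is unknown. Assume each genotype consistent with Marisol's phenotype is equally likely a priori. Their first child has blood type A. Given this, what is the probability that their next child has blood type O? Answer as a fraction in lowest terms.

Possible genotypes: Marisol ∈ {AA, AO}; Jamal ∈ {OO}.
Weight each parental genotype pair by prior × P(type-A child):
  AA × OO: posterior weight 2/3; P(next child type O) = 0.
  AO × OO: posterior weight 1/3; P(next child type O) = 1/2.
Weighted sum = 1/6.

1/6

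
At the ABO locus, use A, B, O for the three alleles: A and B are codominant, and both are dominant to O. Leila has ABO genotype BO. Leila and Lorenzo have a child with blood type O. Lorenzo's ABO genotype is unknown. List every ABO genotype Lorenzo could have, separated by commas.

For each candidate genotype of Lorenzo, check whether crossing it with BO can produce every observed child phenotype.
  AA → possible child types {A, AB} ✗
  AB → possible child types {A, B, AB} ✗
  AO → possible child types {O, A, B, AB} ✓
  BB → possible child types {B} ✗
  BO → possible child types {O, B} ✓
  OO → possible child types {O, B} ✓

AO, BO, OO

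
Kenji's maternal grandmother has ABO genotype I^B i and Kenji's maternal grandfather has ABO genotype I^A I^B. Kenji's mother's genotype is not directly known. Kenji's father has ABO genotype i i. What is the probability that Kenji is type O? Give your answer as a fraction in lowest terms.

Kenji's mother's ABO genotype from I^B i × I^A I^B: 1/4 I^A I^B, 1/4 I^A i, 1/4 I^B I^B, 1/4 I^B i.
Crossing each possibility with the father i i and summing P(type O): 1/4·0 + 1/4·1/2 + 1/4·0 + 1/4·1/2 = 1/4.

1/4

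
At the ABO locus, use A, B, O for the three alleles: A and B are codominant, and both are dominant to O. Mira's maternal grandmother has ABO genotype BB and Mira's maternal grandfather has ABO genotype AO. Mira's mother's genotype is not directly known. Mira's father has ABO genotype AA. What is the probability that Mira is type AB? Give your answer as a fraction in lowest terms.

1/2

Mira's mother's ABO genotype from BB × AO: 1/2 AB, 1/2 BO.
Crossing each possibility with the father AA and summing P(type AB): 1/2·1/2 + 1/2·1/2 = 1/2.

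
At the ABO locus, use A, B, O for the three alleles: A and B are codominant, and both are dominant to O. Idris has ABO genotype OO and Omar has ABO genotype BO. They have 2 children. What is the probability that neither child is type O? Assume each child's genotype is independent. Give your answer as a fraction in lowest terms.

1/4

ABO cross OO × BO → 1/2 O, 1/2 B.
So P(type O) = 1/2 per child.
P(not type O) = 1/2 for one child; (1/2)^2 = 1/4.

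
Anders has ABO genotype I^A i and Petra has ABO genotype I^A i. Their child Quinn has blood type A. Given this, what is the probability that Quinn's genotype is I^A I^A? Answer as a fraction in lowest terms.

1/3

Cross I^A i × I^A i → 1/4 I^A I^A, 1/2 I^A i, 1/4 i i.
Type-A genotypes among offspring: I^A I^A (1/4), I^A i (1/2); total 3/4.
P(I^A I^A | type A) = (1/4) / (3/4) = 1/3.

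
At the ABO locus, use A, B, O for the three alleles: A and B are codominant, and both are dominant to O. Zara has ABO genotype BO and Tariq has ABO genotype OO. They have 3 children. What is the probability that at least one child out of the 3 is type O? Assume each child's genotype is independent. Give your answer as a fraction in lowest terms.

ABO cross BO × OO → 1/2 O, 1/2 B.
So P(type O) = 1/2 per child.
P(none) = (1/2)^3 = 1/8; P(at least one) = 1 − 1/8 = 7/8.

7/8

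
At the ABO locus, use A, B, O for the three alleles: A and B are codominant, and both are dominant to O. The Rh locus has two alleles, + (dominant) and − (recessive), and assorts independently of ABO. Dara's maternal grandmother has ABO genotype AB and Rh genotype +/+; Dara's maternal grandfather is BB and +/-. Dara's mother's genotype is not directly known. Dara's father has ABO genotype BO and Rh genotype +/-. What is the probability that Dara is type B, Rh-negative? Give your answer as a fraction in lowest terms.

3/32

Dara's mother's ABO genotype from AB × BB: 1/2 AB, 1/2 BB.
Crossing each possibility with the father BO and summing P(type B): 1/2·1/2 + 1/2·1 = 3/4.
Similarly for Rh via the mother's Rh distribution: P(Rh-) = 1/8.
Independent loci: 3/4 × 1/8 = 3/32.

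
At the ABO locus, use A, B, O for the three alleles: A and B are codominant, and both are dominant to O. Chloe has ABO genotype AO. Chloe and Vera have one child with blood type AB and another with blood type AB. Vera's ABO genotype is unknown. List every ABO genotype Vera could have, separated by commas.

For each candidate genotype of Vera, check whether crossing it with AO can produce every observed child phenotype.
  AA → possible child types {A} ✗
  AB → possible child types {A, B, AB} ✓
  AO → possible child types {O, A} ✗
  BB → possible child types {B, AB} ✓
  BO → possible child types {O, A, B, AB} ✓
  OO → possible child types {O, A} ✗

AB, BB, BO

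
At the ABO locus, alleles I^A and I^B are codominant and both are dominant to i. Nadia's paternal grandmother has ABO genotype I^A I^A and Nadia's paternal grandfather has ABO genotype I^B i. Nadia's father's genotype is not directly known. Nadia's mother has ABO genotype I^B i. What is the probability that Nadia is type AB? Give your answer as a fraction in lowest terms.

Nadia's father's ABO genotype from I^A I^A × I^B i: 1/2 I^A I^B, 1/2 I^A i.
Crossing each possibility with the mother I^B i and summing P(type AB): 1/2·1/4 + 1/2·1/4 = 1/4.

1/4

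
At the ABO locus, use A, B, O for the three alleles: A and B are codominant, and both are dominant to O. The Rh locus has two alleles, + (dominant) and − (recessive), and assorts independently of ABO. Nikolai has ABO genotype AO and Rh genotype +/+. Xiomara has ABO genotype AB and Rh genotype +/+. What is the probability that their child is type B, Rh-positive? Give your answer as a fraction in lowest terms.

ABO cross AO × AB → offspring phenotypes: 1/2 A, 1/4 B, 1/4 AB.
Rh cross +/+ × +/+ → 1 Rh+.
Independent loci: P(type B, Rh-positive) = 1/4 × 1 = 1/4.

1/4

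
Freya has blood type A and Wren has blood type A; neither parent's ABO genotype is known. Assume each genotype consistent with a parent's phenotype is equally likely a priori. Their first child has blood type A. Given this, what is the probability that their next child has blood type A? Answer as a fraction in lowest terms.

19/20

Possible genotypes: Freya ∈ {I^A I^A, I^A i}; Wren ∈ {I^A I^A, I^A i}.
Weight each parental genotype pair by prior × P(type-A child):
  I^A I^A × I^A I^A: posterior weight 4/15; P(next child type A) = 1.
  I^A I^A × I^A i: posterior weight 4/15; P(next child type A) = 1.
  I^A i × I^A I^A: posterior weight 4/15; P(next child type A) = 1.
  I^A i × I^A i: posterior weight 1/5; P(next child type A) = 3/4.
Weighted sum = 19/20.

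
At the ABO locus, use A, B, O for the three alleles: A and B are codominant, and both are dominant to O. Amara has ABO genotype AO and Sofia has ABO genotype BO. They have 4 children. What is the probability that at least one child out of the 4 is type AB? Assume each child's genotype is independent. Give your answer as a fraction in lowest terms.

ABO cross AO × BO → 1/4 O, 1/4 A, 1/4 B, 1/4 AB.
So P(type AB) = 1/4 per child.
P(none) = (3/4)^4 = 81/256; P(at least one) = 1 − 81/256 = 175/256.

175/256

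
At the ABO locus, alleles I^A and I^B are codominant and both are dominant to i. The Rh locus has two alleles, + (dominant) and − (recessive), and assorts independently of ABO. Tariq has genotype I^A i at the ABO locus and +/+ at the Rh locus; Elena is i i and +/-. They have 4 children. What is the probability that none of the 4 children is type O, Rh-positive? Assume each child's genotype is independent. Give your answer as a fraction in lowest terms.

1/16

ABO cross I^A i × i i → 1/2 O, 1/2 A.
Rh cross +/+ × +/- → 1 Rh+; so P(type O, Rh-positive) = 1/2 × 1 = 1/2 per child.
P(not type O, Rh-positive) = 1/2 for one child; (1/2)^4 = 1/16.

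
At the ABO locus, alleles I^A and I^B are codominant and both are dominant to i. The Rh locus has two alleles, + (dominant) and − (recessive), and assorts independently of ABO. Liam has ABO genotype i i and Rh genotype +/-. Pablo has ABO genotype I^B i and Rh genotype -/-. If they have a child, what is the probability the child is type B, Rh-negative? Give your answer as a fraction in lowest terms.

ABO cross i i × I^B i → offspring phenotypes: 1/2 O, 1/2 B.
Rh cross +/- × -/- → 1/2 Rh+, 1/2 Rh-.
Independent loci: P(type B, Rh-negative) = 1/2 × 1/2 = 1/4.

1/4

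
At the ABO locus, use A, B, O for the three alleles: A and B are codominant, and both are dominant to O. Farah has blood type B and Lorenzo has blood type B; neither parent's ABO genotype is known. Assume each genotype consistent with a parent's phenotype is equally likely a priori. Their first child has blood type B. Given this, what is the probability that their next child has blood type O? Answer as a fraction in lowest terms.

Possible genotypes: Farah ∈ {BB, BO}; Lorenzo ∈ {BB, BO}.
Weight each parental genotype pair by prior × P(type-B child):
  BB × BB: posterior weight 4/15; P(next child type O) = 0.
  BB × BO: posterior weight 4/15; P(next child type O) = 0.
  BO × BB: posterior weight 4/15; P(next child type O) = 0.
  BO × BO: posterior weight 1/5; P(next child type O) = 1/4.
Weighted sum = 1/20.

1/20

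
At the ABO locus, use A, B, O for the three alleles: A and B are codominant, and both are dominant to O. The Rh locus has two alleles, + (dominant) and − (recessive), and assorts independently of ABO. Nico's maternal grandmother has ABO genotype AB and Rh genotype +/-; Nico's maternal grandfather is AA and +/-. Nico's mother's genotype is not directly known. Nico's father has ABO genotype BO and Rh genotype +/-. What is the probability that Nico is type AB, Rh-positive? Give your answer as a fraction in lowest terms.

Nico's mother's ABO genotype from AB × AA: 1/2 AA, 1/2 AB.
Crossing each possibility with the father BO and summing P(type AB): 1/2·1/2 + 1/2·1/4 = 3/8.
Similarly for Rh via the mother's Rh distribution: P(Rh+) = 3/4.
Independent loci: 3/8 × 3/4 = 9/32.

9/32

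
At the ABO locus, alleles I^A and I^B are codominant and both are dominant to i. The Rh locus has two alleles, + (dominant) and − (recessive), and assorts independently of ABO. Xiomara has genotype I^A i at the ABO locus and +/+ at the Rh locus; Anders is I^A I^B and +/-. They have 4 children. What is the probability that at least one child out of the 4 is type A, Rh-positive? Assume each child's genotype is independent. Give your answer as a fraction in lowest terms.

ABO cross I^A i × I^A I^B → 1/2 A, 1/4 B, 1/4 AB.
Rh cross +/+ × +/- → 1 Rh+; so P(type A, Rh-positive) = 1/2 × 1 = 1/2 per child.
P(none) = (1/2)^4 = 1/16; P(at least one) = 1 − 1/16 = 15/16.

15/16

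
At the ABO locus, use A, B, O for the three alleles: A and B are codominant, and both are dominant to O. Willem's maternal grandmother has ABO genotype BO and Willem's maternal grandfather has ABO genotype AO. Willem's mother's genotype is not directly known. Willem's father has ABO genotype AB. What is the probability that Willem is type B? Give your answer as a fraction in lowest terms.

3/8

Willem's mother's ABO genotype from BO × AO: 1/4 AB, 1/4 AO, 1/4 BO, 1/4 OO.
Crossing each possibility with the father AB and summing P(type B): 1/4·1/4 + 1/4·1/4 + 1/4·1/2 + 1/4·1/2 = 3/8.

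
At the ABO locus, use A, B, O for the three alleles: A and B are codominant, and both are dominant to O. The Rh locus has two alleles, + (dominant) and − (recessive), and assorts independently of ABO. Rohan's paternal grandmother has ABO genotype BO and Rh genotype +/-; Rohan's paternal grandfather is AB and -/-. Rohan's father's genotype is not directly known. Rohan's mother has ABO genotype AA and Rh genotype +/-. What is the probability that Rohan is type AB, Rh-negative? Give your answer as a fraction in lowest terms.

Rohan's father's ABO genotype from BO × AB: 1/4 AB, 1/4 AO, 1/4 BB, 1/4 BO.
Crossing each possibility with the mother AA and summing P(type AB): 1/4·1/2 + 1/4·0 + 1/4·1 + 1/4·1/2 = 1/2.
Similarly for Rh via the father's Rh distribution: P(Rh-) = 3/8.
Independent loci: 1/2 × 3/8 = 3/16.

3/16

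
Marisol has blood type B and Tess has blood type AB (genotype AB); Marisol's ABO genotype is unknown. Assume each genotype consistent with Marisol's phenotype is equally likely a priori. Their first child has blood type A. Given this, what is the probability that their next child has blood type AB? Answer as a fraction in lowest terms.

1/4

Possible genotypes: Marisol ∈ {BB, BO}; Tess ∈ {AB}.
Weight each parental genotype pair by prior × P(type-A child):
  BO × AB: posterior weight 1; P(next child type AB) = 1/4.
Weighted sum = 1/4.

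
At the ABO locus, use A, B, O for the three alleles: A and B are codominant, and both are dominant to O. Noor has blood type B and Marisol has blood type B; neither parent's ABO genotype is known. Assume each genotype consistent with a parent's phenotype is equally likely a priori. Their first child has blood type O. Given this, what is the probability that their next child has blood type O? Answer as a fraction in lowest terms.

1/4

Possible genotypes: Noor ∈ {BB, BO}; Marisol ∈ {BB, BO}.
Weight each parental genotype pair by prior × P(type-O child):
  BO × BO: posterior weight 1; P(next child type O) = 1/4.
Weighted sum = 1/4.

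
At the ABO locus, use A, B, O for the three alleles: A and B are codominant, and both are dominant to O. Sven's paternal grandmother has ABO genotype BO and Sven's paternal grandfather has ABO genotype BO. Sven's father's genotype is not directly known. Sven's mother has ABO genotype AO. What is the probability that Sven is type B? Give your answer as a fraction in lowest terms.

1/4

Sven's father's ABO genotype from BO × BO: 1/4 BB, 1/2 BO, 1/4 OO.
Crossing each possibility with the mother AO and summing P(type B): 1/4·1/2 + 1/2·1/4 + 1/4·0 = 1/4.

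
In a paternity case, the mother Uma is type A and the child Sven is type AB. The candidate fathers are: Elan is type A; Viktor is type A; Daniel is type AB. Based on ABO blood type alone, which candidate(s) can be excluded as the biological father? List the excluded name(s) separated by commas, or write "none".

Elan, Viktor

A candidate is excluded only if no genotype consistent with his phenotype could produce a type AB child with a type A mother.
Elan (type A): no genotype consistent with that phenotype can produce a type-AB child with a type-A mother.
Viktor (type A): no genotype consistent with that phenotype can produce a type-AB child with a type-A mother.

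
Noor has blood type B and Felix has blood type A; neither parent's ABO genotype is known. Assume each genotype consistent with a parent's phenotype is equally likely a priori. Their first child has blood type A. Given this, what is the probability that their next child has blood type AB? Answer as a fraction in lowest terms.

Possible genotypes: Noor ∈ {I^B I^B, I^B i}; Felix ∈ {I^A I^A, I^A i}.
Weight each parental genotype pair by prior × P(type-A child):
  I^B i × I^A I^A: posterior weight 2/3; P(next child type AB) = 1/2.
  I^B i × I^A i: posterior weight 1/3; P(next child type AB) = 1/4.
Weighted sum = 5/12.

5/12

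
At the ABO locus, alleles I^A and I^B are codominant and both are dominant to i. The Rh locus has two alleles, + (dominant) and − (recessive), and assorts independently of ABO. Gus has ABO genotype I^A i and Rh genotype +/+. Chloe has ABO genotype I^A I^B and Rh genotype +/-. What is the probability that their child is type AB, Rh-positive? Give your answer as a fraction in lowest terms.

1/4

ABO cross I^A i × I^A I^B → offspring phenotypes: 1/2 A, 1/4 B, 1/4 AB.
Rh cross +/+ × +/- → 1 Rh+.
Independent loci: P(type AB, Rh-positive) = 1/4 × 1 = 1/4.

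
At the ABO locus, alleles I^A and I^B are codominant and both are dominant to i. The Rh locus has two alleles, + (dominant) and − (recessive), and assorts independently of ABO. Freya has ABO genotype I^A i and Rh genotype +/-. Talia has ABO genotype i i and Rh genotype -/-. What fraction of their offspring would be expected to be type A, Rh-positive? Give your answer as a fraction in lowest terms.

1/4

ABO cross I^A i × i i → offspring phenotypes: 1/2 O, 1/2 A.
Rh cross +/- × -/- → 1/2 Rh+, 1/2 Rh-.
Independent loci: P(type A, Rh-positive) = 1/2 × 1/2 = 1/4.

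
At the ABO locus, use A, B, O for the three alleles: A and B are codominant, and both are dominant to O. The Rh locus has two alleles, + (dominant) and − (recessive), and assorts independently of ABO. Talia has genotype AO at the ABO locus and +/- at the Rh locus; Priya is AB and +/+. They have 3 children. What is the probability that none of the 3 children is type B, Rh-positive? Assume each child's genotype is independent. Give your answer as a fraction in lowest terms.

ABO cross AO × AB → 1/2 A, 1/4 B, 1/4 AB.
Rh cross +/- × +/+ → 1 Rh+; so P(type B, Rh-positive) = 1/4 × 1 = 1/4 per child.
P(not type B, Rh-positive) = 3/4 for one child; (3/4)^3 = 27/64.

27/64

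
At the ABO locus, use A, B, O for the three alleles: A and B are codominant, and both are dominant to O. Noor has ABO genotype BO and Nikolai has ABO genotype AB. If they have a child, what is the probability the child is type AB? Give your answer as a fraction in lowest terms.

1/4

ABO cross BO × AB → offspring phenotypes: 1/4 A, 1/2 B, 1/4 AB.
So P(type AB) = 1/4.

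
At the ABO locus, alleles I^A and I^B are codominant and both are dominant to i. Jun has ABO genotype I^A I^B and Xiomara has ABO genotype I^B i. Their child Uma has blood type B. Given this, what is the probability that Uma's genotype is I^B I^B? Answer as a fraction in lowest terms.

1/2

Cross I^A I^B × I^B i → 1/4 I^A I^B, 1/4 I^A i, 1/4 I^B I^B, 1/4 I^B i.
Type-B genotypes among offspring: I^B I^B (1/4), I^B i (1/4); total 1/2.
P(I^B I^B | type B) = (1/4) / (1/2) = 1/2.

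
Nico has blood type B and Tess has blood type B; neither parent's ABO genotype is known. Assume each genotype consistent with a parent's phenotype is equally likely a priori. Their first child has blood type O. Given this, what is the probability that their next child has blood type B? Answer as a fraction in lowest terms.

Possible genotypes: Nico ∈ {BB, BO}; Tess ∈ {BB, BO}.
Weight each parental genotype pair by prior × P(type-O child):
  BO × BO: posterior weight 1; P(next child type B) = 3/4.
Weighted sum = 3/4.

3/4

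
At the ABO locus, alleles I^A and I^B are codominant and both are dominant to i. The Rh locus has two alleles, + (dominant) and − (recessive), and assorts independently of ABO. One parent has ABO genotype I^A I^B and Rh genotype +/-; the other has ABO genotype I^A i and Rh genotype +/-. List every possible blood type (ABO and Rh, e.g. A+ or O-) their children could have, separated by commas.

Gametes from I^A I^B × I^A i give offspring ABO genotypes I^A I^A, I^A I^B, I^A i, I^B i, i.e. phenotypes A, B, AB.
Rh cross +/- × +/- → phenotypes Rh+, Rh-.
Combining independently: A+, A-, B+, B-, AB+, AB-.

A+, A-, B+, B-, AB+, AB-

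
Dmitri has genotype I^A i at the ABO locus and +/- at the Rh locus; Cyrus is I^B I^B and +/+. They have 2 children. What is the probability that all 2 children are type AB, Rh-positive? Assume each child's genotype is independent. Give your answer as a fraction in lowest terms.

ABO cross I^A i × I^B I^B → 1/2 B, 1/2 AB.
Rh cross +/- × +/+ → 1 Rh+; so P(type AB, Rh-positive) = 1/2 × 1 = 1/2 per child.
All 2 independent: (1/2)^2 = 1/4.

1/4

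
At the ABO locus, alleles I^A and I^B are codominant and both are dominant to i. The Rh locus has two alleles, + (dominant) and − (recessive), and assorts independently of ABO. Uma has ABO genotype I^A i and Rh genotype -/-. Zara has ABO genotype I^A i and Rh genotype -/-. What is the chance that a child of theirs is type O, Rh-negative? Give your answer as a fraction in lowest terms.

1/4

ABO cross I^A i × I^A i → offspring phenotypes: 1/4 O, 3/4 A.
Rh cross -/- × -/- → 1 Rh-.
Independent loci: P(type O, Rh-negative) = 1/4 × 1 = 1/4.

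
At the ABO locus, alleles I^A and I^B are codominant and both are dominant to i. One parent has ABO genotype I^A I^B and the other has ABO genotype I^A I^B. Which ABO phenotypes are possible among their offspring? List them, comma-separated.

A, B, AB

Gametes from I^A I^B × I^A I^B give offspring ABO genotypes I^A I^A, I^A I^B, I^B I^B, i.e. phenotypes A, B, AB.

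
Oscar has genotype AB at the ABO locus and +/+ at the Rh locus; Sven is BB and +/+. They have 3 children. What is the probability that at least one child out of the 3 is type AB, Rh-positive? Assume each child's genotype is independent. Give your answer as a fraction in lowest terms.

7/8

ABO cross AB × BB → 1/2 B, 1/2 AB.
Rh cross +/+ × +/+ → 1 Rh+; so P(type AB, Rh-positive) = 1/2 × 1 = 1/2 per child.
P(none) = (1/2)^3 = 1/8; P(at least one) = 1 − 1/8 = 7/8.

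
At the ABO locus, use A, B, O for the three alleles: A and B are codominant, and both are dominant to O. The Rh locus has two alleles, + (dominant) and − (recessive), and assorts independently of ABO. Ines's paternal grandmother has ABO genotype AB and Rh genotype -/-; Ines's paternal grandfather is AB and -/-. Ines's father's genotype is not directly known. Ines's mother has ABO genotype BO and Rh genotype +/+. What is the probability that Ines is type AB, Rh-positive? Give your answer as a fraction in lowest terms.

Ines's father's ABO genotype from AB × AB: 1/4 AA, 1/2 AB, 1/4 BB.
Crossing each possibility with the mother BO and summing P(type AB): 1/4·1/2 + 1/2·1/4 + 1/4·0 = 1/4.
Similarly for Rh via the father's Rh distribution: P(Rh+) = 1.
Independent loci: 1/4 × 1 = 1/4.

1/4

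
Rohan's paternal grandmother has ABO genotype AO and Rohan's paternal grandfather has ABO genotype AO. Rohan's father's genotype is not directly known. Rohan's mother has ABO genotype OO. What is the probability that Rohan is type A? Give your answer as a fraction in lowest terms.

Rohan's father's ABO genotype from AO × AO: 1/4 AA, 1/2 AO, 1/4 OO.
Crossing each possibility with the mother OO and summing P(type A): 1/4·1 + 1/2·1/2 + 1/4·0 = 1/2.

1/2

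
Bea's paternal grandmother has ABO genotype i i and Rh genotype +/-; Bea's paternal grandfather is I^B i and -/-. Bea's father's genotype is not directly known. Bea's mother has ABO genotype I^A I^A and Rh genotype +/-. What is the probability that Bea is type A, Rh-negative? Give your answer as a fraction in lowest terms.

9/32

Bea's father's ABO genotype from i i × I^B i: 1/2 I^B i, 1/2 i i.
Crossing each possibility with the mother I^A I^A and summing P(type A): 1/2·1/2 + 1/2·1 = 3/4.
Similarly for Rh via the father's Rh distribution: P(Rh-) = 3/8.
Independent loci: 3/4 × 3/8 = 9/32.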